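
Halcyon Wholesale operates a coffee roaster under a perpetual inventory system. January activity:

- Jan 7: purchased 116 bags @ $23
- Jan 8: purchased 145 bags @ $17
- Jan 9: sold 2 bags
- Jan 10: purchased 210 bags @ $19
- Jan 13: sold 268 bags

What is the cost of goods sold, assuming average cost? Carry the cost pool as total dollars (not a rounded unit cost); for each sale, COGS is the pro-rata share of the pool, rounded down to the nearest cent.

COGS = $5,229.99

After Jan 7: 116 on hand, pool $2,668.00 (≈ $23.0000 each)
After Jan 8: 261 on hand, pool $5,133.00 (≈ $19.6667 each)
Jan 9, sell 2: 2/261 × $5,133.00 → $39.33
After Jan 10: 469 on hand, pool $9,083.67 (≈ $19.3682 each)
Jan 13, sell 268: 268/469 × $9,083.67 → $5,190.66
Total COGS = $39.33 + $5,190.66 = $5,229.99
Ending inventory (cost pool remaining) = $3,893.01
Check: goods available $9,123.00 = COGS $5,229.99 + ending $3,893.01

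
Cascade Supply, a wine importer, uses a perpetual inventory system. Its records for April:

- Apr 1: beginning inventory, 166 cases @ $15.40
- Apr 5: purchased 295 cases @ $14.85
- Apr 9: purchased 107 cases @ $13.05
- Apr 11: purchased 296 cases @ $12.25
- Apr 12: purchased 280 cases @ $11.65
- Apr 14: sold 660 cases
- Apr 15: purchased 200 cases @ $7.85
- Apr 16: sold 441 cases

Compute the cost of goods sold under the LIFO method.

Apr 14, 660 sold [LIFO — newest first]: 280 @ $11.65 + 296 @ $12.25 + 84 @ $13.05 = $7,984.20
Apr 16, 441 sold [LIFO — newest first]: 200 @ $7.85 + 23 @ $13.05 + 218 @ $14.85 = $5,107.45
Total COGS = $7,984.20 + $5,107.45 = $13,091.65
Ending inventory: 166 @ $15.40 + 77 @ $14.85 = $3,699.85
Check: goods available $16,791.50 = COGS $13,091.65 + ending $3,699.85

COGS = $13,091.65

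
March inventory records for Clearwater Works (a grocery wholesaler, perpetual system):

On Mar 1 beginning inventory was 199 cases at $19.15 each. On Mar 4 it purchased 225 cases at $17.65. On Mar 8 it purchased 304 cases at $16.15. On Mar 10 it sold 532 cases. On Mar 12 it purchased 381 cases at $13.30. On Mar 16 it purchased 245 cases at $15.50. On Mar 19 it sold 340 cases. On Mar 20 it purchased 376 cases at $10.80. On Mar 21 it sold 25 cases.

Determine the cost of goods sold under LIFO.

Mar 10, 532 sold [LIFO — newest first]: 304 @ $16.15 + 225 @ $17.65 + 3 @ $19.15 = $8,938.30
Mar 19, 340 sold [LIFO — newest first]: 245 @ $15.50 + 95 @ $13.30 = $5,061.00
Mar 21, 25 sold [LIFO — newest first]: 25 @ $10.80 = $270.00
Total COGS = $8,938.30 + $5,061.00 + $270.00 = $14,269.30
Ending inventory: 196 @ $19.15 + 286 @ $13.30 + 351 @ $10.80 = $11,348.00
Check: goods available $25,617.30 = COGS $14,269.30 + ending $11,348.00

COGS = $14,269.30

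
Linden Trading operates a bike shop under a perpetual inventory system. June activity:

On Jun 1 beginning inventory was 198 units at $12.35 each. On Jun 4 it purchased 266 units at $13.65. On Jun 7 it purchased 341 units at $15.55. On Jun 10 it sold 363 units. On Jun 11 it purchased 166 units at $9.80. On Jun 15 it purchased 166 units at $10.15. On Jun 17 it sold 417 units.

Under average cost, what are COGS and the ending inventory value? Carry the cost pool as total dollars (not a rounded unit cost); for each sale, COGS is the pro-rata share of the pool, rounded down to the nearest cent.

After Jun 1: 198 on hand, pool $2,445.30 (≈ $12.3500 each)
After Jun 4: 464 on hand, pool $6,076.20 (≈ $13.0953 each)
After Jun 7: 805 on hand, pool $11,378.75 (≈ $14.1351 each)
Jun 10, sell 363: 363/805 × $11,378.75 → $5,131.03
After Jun 11: 608 on hand, pool $7,874.52 (≈ $12.9515 each)
After Jun 15: 774 on hand, pool $9,559.42 (≈ $12.3507 each)
Jun 17, sell 417: 417/774 × $9,559.42 → $5,150.23
Total COGS = $5,131.03 + $5,150.23 = $10,281.26
Ending inventory (cost pool remaining) = $4,409.19

COGS = $10,281.26; ending inventory = $4,409.19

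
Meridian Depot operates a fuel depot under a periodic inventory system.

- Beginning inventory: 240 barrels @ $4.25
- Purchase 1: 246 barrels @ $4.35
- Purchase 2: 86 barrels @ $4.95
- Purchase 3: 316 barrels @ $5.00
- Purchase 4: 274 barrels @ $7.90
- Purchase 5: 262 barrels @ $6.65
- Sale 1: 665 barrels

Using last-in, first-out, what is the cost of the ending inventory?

Ending inventory = $3,450.80

Sale 1 (665) [LIFO — newest first]: 262 @ $6.65 + 274 @ $7.90 + 129 @ $5.00 = $4,551.90
Ending inventory: 240 @ $4.25 + 246 @ $4.35 + 86 @ $4.95 + 187 @ $5.00 = $3,450.80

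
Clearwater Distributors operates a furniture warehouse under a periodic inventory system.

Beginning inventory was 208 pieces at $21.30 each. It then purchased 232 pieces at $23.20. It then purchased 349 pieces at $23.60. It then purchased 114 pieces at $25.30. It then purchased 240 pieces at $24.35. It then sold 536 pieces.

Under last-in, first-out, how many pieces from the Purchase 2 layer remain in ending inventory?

167

Sale 1 (536) [LIFO — newest first]: 240 @ $24.35 + 114 @ $25.30 + 182 @ $23.60 = $13,023.40
Ending inventory: 208 @ $21.30 + 232 @ $23.20 + 167 @ $23.60 = $13,754.00
Check: goods available $26,777.40 = COGS $13,023.40 + ending $13,754.00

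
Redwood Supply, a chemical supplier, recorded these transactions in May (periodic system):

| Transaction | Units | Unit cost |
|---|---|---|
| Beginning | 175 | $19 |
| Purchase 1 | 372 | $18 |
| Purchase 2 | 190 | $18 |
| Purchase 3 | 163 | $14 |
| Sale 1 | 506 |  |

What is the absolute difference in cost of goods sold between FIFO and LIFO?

$827

FIFO COGS: 175 @ $19 + 331 @ $18 = $9,283
LIFO COGS: 163 @ $14 + 190 @ $18 + 153 @ $18 = $8,456
Difference = |$9,283 − $8,456| = $827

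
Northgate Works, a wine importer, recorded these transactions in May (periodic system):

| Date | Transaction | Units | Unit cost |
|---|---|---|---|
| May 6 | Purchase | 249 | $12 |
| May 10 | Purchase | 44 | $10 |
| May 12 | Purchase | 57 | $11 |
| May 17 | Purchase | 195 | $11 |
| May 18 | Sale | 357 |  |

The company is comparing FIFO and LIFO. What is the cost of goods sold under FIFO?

COGS = $4,132

FIFO COGS: 249 @ $12 + 44 @ $10 + 57 @ $11 + 7 @ $11 = $4,132
LIFO COGS: 195 @ $11 + 57 @ $11 + 44 @ $10 + 61 @ $12 = $3,944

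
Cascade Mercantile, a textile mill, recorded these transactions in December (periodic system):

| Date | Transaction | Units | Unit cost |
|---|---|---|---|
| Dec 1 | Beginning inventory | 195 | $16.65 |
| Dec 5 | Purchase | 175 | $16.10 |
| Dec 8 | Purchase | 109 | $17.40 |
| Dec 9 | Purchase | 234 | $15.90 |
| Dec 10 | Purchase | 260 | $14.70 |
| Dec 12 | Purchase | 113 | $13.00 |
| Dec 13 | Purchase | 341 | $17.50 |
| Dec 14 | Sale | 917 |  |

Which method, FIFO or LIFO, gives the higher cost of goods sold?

FIFO

FIFO COGS: 195 @ $16.65 + 175 @ $16.10 + 109 @ $17.40 + 234 @ $15.90 + 204 @ $14.70 = $14,680.25
LIFO COGS: 341 @ $17.50 + 113 @ $13.00 + 260 @ $14.70 + 203 @ $15.90 = $14,486.20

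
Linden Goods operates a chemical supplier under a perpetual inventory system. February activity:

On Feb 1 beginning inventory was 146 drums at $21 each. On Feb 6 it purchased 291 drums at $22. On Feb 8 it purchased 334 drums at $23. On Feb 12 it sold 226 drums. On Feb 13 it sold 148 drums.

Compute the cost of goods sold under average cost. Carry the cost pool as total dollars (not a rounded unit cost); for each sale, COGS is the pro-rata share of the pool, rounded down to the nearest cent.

COGS = $8,319.19

After Feb 1: 146 on hand, pool $3,066.00 (≈ $21.0000 each)
After Feb 6: 437 on hand, pool $9,468.00 (≈ $21.6659 each)
After Feb 8: 771 on hand, pool $17,150.00 (≈ $22.2438 each)
Feb 12, sell 226: 226/771 × $17,150.00 → $5,027.10
Feb 13, sell 148: 148/545 × $12,122.90 → $3,292.09
Total COGS = $5,027.10 + $3,292.09 = $8,319.19
Ending inventory (cost pool remaining) = $8,830.81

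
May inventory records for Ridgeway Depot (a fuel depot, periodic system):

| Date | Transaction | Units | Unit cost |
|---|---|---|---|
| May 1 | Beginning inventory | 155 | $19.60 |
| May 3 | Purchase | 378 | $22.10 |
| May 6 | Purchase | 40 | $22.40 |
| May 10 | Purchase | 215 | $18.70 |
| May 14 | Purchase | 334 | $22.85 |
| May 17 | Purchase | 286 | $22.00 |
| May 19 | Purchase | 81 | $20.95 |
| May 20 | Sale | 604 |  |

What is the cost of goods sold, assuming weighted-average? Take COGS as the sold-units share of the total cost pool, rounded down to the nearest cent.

May 20, sell 604: 604/1489 × $31,929.15 → $12,951.78
Ending inventory (cost pool remaining) = $18,977.37

COGS = $12,951.78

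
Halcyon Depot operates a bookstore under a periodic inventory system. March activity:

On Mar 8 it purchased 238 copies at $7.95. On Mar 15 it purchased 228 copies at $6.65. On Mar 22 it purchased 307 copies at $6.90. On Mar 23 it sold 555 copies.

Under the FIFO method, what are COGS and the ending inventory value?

Mar 23, 555 sold [FIFO — oldest first]: 238 @ $7.95 + 228 @ $6.65 + 89 @ $6.90 = $4,022.40
Ending inventory: 218 @ $6.90 = $1,504.20

COGS = $4,022.40; ending inventory = $1,504.20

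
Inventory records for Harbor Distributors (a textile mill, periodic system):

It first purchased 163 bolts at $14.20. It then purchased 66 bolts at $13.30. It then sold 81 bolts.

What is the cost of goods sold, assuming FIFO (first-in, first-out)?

COGS = $1,150.20

Sale 1 (81) [FIFO — oldest first]: 81 @ $14.20 = $1,150.20
Ending inventory: 82 @ $14.20 + 66 @ $13.30 = $2,042.20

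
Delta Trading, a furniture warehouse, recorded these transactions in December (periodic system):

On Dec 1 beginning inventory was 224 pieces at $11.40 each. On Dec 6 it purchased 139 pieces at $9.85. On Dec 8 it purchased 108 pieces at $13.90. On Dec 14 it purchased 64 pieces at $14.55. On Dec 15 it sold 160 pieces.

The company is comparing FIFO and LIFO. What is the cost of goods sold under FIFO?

FIFO COGS: 160 @ $11.40 = $1,824.00
LIFO COGS: 64 @ $14.55 + 96 @ $13.90 = $2,265.60

COGS = $1,824.00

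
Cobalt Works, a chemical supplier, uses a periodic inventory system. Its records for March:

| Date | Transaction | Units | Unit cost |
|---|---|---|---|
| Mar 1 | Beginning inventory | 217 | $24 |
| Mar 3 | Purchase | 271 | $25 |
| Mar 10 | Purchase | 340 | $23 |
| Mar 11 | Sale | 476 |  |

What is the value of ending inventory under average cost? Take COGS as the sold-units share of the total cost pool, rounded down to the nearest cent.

Ending inventory = $8,418.67

Mar 11, sell 476: 476/828 × $19,803.00 → $11,384.33
Ending inventory (cost pool remaining) = $8,418.67
Check: goods available $19,803.00 = COGS $11,384.33 + ending $8,418.67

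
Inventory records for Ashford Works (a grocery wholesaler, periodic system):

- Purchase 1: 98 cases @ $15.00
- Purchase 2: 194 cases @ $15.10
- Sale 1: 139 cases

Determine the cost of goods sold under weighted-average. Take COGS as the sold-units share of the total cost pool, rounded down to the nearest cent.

COGS = $2,094.23

Sale 1, sell 139: 139/292 × $4,399.40 → $2,094.23
Ending inventory (cost pool remaining) = $2,305.17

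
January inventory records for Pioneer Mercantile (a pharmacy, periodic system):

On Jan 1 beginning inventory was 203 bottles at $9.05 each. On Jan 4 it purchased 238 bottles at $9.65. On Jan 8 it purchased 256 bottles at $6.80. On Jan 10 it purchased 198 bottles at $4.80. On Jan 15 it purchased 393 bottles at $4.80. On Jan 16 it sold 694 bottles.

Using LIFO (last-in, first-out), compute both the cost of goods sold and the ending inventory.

Jan 16, 694 sold [LIFO — newest first]: 393 @ $4.80 + 198 @ $4.80 + 103 @ $6.80 = $3,537.20
Ending inventory: 203 @ $9.05 + 238 @ $9.65 + 153 @ $6.80 = $5,174.25
Check: goods available $8,711.45 = COGS $3,537.20 + ending $5,174.25

COGS = $3,537.20; ending inventory = $5,174.25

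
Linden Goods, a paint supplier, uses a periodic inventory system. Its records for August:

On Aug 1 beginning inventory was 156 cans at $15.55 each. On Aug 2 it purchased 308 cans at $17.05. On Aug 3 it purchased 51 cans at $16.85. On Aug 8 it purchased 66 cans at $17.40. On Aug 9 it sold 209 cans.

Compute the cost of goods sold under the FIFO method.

Aug 9, 209 sold [FIFO — oldest first]: 156 @ $15.55 + 53 @ $17.05 = $3,329.45
Ending inventory: 255 @ $17.05 + 51 @ $16.85 + 66 @ $17.40 = $6,355.50

COGS = $3,329.45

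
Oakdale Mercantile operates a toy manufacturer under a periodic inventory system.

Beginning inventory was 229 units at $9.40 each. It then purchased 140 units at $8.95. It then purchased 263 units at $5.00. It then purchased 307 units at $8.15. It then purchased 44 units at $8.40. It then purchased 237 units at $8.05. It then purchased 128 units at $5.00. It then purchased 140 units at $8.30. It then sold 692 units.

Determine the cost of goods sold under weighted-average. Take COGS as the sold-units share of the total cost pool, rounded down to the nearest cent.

COGS = $5,256.08

Sale 1, sell 692: 692/1488 × $11,302.10 → $5,256.08
Ending inventory (cost pool remaining) = $6,046.02
Check: goods available $11,302.10 = COGS $5,256.08 + ending $6,046.02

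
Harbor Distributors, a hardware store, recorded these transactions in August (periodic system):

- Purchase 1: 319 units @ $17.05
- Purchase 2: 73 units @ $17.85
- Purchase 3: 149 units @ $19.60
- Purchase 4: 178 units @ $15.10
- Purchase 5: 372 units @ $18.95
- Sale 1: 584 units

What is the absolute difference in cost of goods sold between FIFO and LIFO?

$91.90

FIFO COGS: 319 @ $17.05 + 73 @ $17.85 + 149 @ $19.60 + 43 @ $15.10 = $10,311.70
LIFO COGS: 372 @ $18.95 + 178 @ $15.10 + 34 @ $19.60 = $10,403.60
Difference = |$10,311.70 − $10,403.60| = $91.90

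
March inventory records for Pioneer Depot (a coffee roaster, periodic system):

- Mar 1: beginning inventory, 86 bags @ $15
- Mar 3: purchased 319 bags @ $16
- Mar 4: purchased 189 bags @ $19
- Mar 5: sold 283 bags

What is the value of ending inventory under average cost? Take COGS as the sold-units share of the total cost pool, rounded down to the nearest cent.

Ending inventory = $5,227.84

Mar 5, sell 283: 283/594 × $9,985.00 → $4,757.16
Ending inventory (cost pool remaining) = $5,227.84
Check: goods available $9,985.00 = COGS $4,757.16 + ending $5,227.84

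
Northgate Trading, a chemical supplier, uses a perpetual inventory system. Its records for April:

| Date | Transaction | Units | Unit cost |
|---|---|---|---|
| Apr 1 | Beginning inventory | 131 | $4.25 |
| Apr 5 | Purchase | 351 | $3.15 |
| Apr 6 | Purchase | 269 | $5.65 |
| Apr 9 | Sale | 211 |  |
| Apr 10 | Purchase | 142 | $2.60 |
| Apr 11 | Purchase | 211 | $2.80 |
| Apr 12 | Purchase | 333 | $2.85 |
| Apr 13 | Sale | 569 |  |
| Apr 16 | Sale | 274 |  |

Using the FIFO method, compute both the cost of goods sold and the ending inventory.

COGS = $4,002.25; ending inventory = $1,089.05

Apr 9, 211 sold [FIFO — oldest first]: 131 @ $4.25 + 80 @ $3.15 = $808.75
Apr 13, 569 sold [FIFO — oldest first]: 271 @ $3.15 + 269 @ $5.65 + 29 @ $2.60 = $2,448.90
Apr 16, 274 sold [FIFO — oldest first]: 113 @ $2.60 + 161 @ $2.80 = $744.60
Total COGS = $808.75 + $2,448.90 + $744.60 = $4,002.25
Ending inventory: 50 @ $2.80 + 333 @ $2.85 = $1,089.05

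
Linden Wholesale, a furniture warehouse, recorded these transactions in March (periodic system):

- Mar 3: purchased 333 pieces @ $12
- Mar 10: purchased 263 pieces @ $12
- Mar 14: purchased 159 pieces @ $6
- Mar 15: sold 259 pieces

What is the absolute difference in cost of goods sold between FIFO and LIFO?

$954

FIFO COGS: 259 @ $12 = $3,108
LIFO COGS: 159 @ $6 + 100 @ $12 = $2,154
Difference = |$3,108 − $2,154| = $954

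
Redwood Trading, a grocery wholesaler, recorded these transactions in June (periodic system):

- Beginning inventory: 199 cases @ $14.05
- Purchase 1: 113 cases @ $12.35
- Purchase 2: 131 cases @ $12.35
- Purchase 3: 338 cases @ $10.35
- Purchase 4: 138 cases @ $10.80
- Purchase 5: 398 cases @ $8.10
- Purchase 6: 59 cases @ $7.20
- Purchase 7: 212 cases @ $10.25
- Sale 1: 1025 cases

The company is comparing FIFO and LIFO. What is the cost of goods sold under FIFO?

COGS = $11,656.65

FIFO COGS: 199 @ $14.05 + 113 @ $12.35 + 131 @ $12.35 + 338 @ $10.35 + 138 @ $10.80 + 106 @ $8.10 = $11,656.65
LIFO COGS: 212 @ $10.25 + 59 @ $7.20 + 398 @ $8.10 + 138 @ $10.80 + 218 @ $10.35 = $9,568.30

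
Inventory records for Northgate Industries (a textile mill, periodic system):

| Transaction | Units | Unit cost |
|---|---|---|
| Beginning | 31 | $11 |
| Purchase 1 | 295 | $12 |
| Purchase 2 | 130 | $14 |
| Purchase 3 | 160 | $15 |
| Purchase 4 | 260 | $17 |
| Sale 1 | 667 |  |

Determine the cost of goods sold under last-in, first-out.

Sale 1 (667) [LIFO — newest first]: 260 @ $17 + 160 @ $15 + 130 @ $14 + 117 @ $12 = $10,044
Ending inventory: 31 @ $11 + 178 @ $12 = $2,477

COGS = $10,044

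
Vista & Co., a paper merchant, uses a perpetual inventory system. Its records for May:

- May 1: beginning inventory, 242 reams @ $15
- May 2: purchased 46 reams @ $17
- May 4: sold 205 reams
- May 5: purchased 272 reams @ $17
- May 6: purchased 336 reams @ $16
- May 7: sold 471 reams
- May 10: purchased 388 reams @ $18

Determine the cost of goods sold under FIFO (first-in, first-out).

May 4, 205 sold [FIFO — oldest first]: 205 @ $15 = $3,075
May 7, 471 sold [FIFO — oldest first]: 37 @ $15 + 46 @ $17 + 272 @ $17 + 116 @ $16 = $7,817
Total COGS = $3,075 + $7,817 = $10,892
Ending inventory: 220 @ $16 + 388 @ $18 = $10,504

COGS = $10,892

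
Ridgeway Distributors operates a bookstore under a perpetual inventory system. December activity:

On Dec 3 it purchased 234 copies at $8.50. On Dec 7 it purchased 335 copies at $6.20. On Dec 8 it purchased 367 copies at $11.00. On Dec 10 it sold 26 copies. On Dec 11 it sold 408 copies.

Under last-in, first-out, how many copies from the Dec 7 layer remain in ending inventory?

Dec 10, 26 sold [LIFO — newest first]: 26 @ $11.00 = $286.00
Dec 11, 408 sold [LIFO — newest first]: 341 @ $11.00 + 67 @ $6.20 = $4,166.40
Total COGS = $286.00 + $4,166.40 = $4,452.40
Ending inventory: 234 @ $8.50 + 268 @ $6.20 = $3,650.60

268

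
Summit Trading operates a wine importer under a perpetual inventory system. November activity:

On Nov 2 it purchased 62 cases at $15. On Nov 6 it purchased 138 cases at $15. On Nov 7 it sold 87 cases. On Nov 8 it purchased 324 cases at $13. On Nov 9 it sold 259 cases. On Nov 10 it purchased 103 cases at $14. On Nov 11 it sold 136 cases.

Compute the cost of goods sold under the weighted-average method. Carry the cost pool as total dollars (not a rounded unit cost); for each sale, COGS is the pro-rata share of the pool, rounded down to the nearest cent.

COGS = $6,668.34

After Nov 2: 62 on hand, pool $930.00 (≈ $15.0000 each)
After Nov 6: 200 on hand, pool $3,000.00 (≈ $15.0000 each)
Nov 7, sell 87: 87/200 × $3,000.00 → $1,305.00
After Nov 8: 437 on hand, pool $5,907.00 (≈ $13.5172 each)
Nov 9, sell 259: 259/437 × $5,907.00 → $3,500.94
After Nov 10: 281 on hand, pool $3,848.06 (≈ $13.6942 each)
Nov 11, sell 136: 136/281 × $3,848.06 → $1,862.40
Total COGS = $1,305.00 + $3,500.94 + $1,862.40 = $6,668.34
Ending inventory (cost pool remaining) = $1,985.66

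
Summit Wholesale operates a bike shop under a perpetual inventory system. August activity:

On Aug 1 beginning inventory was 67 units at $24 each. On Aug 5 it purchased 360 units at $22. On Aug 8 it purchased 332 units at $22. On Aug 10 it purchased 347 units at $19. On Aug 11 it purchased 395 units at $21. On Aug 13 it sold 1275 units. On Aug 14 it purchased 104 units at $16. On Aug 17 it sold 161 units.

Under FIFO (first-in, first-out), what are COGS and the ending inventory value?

Aug 13, 1275 sold [FIFO — oldest first]: 67 @ $24 + 360 @ $22 + 332 @ $22 + 347 @ $19 + 169 @ $21 = $26,974
Aug 17, 161 sold [FIFO — oldest first]: 161 @ $21 = $3,381
Total COGS = $26,974 + $3,381 = $30,355
Ending inventory: 65 @ $21 + 104 @ $16 = $3,029

COGS = $30,355; ending inventory = $3,029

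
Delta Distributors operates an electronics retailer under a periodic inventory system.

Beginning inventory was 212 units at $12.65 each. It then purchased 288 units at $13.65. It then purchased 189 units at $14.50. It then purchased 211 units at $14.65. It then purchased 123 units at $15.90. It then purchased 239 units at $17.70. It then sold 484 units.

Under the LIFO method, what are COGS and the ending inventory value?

COGS = $7,973.30; ending inventory = $10,657.35

Sale 1 (484) [LIFO — newest first]: 239 @ $17.70 + 123 @ $15.90 + 122 @ $14.65 = $7,973.30
Ending inventory: 212 @ $12.65 + 288 @ $13.65 + 189 @ $14.50 + 89 @ $14.65 = $10,657.35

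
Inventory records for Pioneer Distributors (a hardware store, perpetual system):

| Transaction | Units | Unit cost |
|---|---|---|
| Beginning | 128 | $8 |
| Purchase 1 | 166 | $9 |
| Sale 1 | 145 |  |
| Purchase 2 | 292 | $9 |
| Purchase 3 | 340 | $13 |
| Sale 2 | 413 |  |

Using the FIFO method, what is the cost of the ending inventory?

Ending inventory = $4,672

Sale 1 (145) [FIFO — oldest first]: 128 @ $8 + 17 @ $9 = $1,177
Sale 2 (413) [FIFO — oldest first]: 149 @ $9 + 264 @ $9 = $3,717
Total COGS = $1,177 + $3,717 = $4,894
Ending inventory: 28 @ $9 + 340 @ $13 = $4,672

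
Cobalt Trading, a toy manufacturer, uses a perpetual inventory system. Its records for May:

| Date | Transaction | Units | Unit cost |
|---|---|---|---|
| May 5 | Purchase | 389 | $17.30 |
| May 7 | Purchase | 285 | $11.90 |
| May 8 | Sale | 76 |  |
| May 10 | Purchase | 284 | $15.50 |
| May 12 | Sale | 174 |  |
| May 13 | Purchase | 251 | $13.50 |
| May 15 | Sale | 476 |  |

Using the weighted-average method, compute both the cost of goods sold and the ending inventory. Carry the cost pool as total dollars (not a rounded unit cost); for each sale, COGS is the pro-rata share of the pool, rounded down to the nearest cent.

After May 5: 389 on hand, pool $6,729.70 (≈ $17.3000 each)
After May 7: 674 on hand, pool $10,121.20 (≈ $15.0166 each)
May 8, sell 76: 76/674 × $10,121.20 → $1,141.26
After May 10: 882 on hand, pool $13,381.94 (≈ $15.1723 each)
May 12, sell 174: 174/882 × $13,381.94 → $2,639.97
After May 13: 959 on hand, pool $14,130.47 (≈ $14.7346 each)
May 15, sell 476: 476/959 × $14,130.47 → $7,013.66
Total COGS = $1,141.26 + $2,639.97 + $7,013.66 = $10,794.89
Ending inventory (cost pool remaining) = $7,116.81
Check: goods available $17,911.70 = COGS $10,794.89 + ending $7,116.81

COGS = $10,794.89; ending inventory = $7,116.81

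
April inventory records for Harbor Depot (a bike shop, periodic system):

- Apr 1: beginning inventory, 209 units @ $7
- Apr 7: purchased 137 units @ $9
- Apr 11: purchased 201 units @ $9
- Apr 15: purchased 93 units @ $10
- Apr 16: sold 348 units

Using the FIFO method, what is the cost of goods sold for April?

COGS = $2,714

Apr 16, 348 sold [FIFO — oldest first]: 209 @ $7 + 137 @ $9 + 2 @ $9 = $2,714
Ending inventory: 199 @ $9 + 93 @ $10 = $2,721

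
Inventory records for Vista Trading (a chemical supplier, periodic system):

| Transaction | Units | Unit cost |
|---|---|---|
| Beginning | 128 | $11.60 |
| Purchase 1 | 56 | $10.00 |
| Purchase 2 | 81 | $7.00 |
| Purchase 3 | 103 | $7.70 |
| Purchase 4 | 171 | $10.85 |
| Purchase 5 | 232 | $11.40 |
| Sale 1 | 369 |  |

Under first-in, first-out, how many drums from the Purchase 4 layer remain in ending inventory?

170

Sale 1 (369) [FIFO — oldest first]: 128 @ $11.60 + 56 @ $10.00 + 81 @ $7.00 + 103 @ $7.70 + 1 @ $10.85 = $3,415.75
Ending inventory: 170 @ $10.85 + 232 @ $11.40 = $4,489.30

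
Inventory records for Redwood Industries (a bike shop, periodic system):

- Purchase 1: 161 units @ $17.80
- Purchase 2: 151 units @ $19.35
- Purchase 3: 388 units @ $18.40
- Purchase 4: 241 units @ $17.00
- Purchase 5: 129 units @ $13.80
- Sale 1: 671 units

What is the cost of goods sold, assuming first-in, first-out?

Sale 1 (671) [FIFO — oldest first]: 161 @ $17.80 + 151 @ $19.35 + 359 @ $18.40 = $12,393.25
Ending inventory: 29 @ $18.40 + 241 @ $17.00 + 129 @ $13.80 = $6,410.80
Check: goods available $18,804.05 = COGS $12,393.25 + ending $6,410.80

COGS = $12,393.25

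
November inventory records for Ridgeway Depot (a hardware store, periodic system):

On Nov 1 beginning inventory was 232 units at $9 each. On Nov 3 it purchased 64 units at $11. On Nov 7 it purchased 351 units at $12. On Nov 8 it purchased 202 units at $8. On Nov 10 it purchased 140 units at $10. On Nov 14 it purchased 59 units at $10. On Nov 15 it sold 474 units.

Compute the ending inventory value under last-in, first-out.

Nov 15, 474 sold [LIFO — newest first]: 59 @ $10 + 140 @ $10 + 202 @ $8 + 73 @ $12 = $4,482
Ending inventory: 232 @ $9 + 64 @ $11 + 278 @ $12 = $6,128

Ending inventory = $6,128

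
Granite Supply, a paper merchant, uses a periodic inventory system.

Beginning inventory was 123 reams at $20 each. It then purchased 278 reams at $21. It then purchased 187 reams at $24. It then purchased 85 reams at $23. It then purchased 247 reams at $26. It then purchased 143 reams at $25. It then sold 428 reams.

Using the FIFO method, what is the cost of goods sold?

Sale 1 (428) [FIFO — oldest first]: 123 @ $20 + 278 @ $21 + 27 @ $24 = $8,946
Ending inventory: 160 @ $24 + 85 @ $23 + 247 @ $26 + 143 @ $25 = $15,792
Check: goods available $24,738 = COGS $8,946 + ending $15,792

COGS = $8,946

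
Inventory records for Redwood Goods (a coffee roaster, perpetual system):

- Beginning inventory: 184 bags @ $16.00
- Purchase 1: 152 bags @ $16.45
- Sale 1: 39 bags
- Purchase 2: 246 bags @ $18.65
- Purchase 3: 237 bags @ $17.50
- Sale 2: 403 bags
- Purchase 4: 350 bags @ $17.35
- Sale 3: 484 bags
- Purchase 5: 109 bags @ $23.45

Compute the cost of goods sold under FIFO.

Sale 1 (39) [FIFO — oldest first]: 39 @ $16.00 = $624.00
Sale 2 (403) [FIFO — oldest first]: 145 @ $16.00 + 152 @ $16.45 + 106 @ $18.65 = $6,797.30
Sale 3 (484) [FIFO — oldest first]: 140 @ $18.65 + 237 @ $17.50 + 107 @ $17.35 = $8,614.95
Total COGS = $624.00 + $6,797.30 + $8,614.95 = $16,036.25
Ending inventory: 243 @ $17.35 + 109 @ $23.45 = $6,772.10
Check: goods available $22,808.35 = COGS $16,036.25 + ending $6,772.10

COGS = $16,036.25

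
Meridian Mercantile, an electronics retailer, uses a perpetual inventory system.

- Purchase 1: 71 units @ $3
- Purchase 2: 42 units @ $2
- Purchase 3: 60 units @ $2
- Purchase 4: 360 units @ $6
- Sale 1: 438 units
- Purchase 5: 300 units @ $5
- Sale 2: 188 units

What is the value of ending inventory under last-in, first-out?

Ending inventory = $821

Sale 1 (438) [LIFO — newest first]: 360 @ $6 + 60 @ $2 + 18 @ $2 = $2,316
Sale 2 (188) [LIFO — newest first]: 188 @ $5 = $940
Total COGS = $2,316 + $940 = $3,256
Ending inventory: 71 @ $3 + 24 @ $2 + 112 @ $5 = $821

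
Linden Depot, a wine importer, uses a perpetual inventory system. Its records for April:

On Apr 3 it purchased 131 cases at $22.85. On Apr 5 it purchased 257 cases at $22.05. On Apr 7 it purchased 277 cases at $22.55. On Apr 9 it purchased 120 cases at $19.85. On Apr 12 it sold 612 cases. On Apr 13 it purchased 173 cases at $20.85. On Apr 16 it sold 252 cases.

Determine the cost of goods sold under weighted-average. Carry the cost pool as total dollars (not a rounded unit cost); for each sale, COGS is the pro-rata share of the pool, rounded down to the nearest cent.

COGS = $18,880.53

After Apr 3: 131 on hand, pool $2,993.35 (≈ $22.8500 each)
After Apr 5: 388 on hand, pool $8,660.20 (≈ $22.3201 each)
After Apr 7: 665 on hand, pool $14,906.55 (≈ $22.4159 each)
After Apr 9: 785 on hand, pool $17,288.55 (≈ $22.0236 each)
Apr 12, sell 612: 612/785 × $17,288.55 → $13,478.46
After Apr 13: 346 on hand, pool $7,417.14 (≈ $21.4368 each)
Apr 16, sell 252: 252/346 × $7,417.14 → $5,402.07
Total COGS = $13,478.46 + $5,402.07 = $18,880.53
Ending inventory (cost pool remaining) = $2,015.07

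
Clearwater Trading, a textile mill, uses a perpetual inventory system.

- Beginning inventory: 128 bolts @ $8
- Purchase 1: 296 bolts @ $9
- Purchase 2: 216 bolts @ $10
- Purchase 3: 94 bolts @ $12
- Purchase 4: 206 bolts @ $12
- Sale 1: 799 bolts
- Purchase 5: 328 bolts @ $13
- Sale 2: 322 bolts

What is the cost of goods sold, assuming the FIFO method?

Sale 1 (799) [FIFO — oldest first]: 128 @ $8 + 296 @ $9 + 216 @ $10 + 94 @ $12 + 65 @ $12 = $7,756
Sale 2 (322) [FIFO — oldest first]: 141 @ $12 + 181 @ $13 = $4,045
Total COGS = $7,756 + $4,045 = $11,801
Ending inventory: 147 @ $13 = $1,911
Check: goods available $13,712 = COGS $11,801 + ending $1,911

COGS = $11,801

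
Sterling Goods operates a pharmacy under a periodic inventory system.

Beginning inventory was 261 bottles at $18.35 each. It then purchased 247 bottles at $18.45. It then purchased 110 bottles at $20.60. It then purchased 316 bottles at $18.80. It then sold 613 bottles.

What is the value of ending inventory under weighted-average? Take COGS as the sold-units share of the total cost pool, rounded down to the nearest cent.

Ending inventory = $6,032.78

Sale 1, sell 613: 613/934 × $17,553.30 → $11,520.52
Ending inventory (cost pool remaining) = $6,032.78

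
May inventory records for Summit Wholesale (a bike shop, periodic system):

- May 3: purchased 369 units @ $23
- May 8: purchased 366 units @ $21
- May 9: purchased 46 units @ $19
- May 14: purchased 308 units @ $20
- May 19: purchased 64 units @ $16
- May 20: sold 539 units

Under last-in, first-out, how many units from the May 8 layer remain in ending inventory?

245

May 20, 539 sold [LIFO — newest first]: 64 @ $16 + 308 @ $20 + 46 @ $19 + 121 @ $21 = $10,599
Ending inventory: 369 @ $23 + 245 @ $21 = $13,632
Check: goods available $24,231 = COGS $10,599 + ending $13,632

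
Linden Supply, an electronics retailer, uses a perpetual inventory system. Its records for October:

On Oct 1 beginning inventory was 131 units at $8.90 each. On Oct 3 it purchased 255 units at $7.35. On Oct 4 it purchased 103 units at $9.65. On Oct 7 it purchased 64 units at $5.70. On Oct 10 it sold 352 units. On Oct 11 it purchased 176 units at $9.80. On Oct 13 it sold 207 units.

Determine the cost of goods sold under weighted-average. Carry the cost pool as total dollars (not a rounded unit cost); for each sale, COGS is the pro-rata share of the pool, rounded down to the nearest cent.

After Oct 1: 131 on hand, pool $1,165.90 (≈ $8.9000 each)
After Oct 3: 386 on hand, pool $3,040.15 (≈ $7.8760 each)
After Oct 4: 489 on hand, pool $4,034.10 (≈ $8.2497 each)
After Oct 7: 553 on hand, pool $4,398.90 (≈ $7.9546 each)
Oct 10, sell 352: 352/553 × $4,398.90 → $2,800.02
After Oct 11: 377 on hand, pool $3,323.68 (≈ $8.8161 each)
Oct 13, sell 207: 207/377 × $3,323.68 → $1,824.93
Total COGS = $2,800.02 + $1,824.93 = $4,624.95
Ending inventory (cost pool remaining) = $1,498.75
Check: goods available $6,123.70 = COGS $4,624.95 + ending $1,498.75

COGS = $4,624.95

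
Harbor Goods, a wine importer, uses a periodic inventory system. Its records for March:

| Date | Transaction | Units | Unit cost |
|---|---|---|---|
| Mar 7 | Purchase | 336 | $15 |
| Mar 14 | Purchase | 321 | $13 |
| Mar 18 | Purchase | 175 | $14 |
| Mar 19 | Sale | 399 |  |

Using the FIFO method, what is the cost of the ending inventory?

Ending inventory = $5,804

Mar 19, 399 sold [FIFO — oldest first]: 336 @ $15 + 63 @ $13 = $5,859
Ending inventory: 258 @ $13 + 175 @ $14 = $5,804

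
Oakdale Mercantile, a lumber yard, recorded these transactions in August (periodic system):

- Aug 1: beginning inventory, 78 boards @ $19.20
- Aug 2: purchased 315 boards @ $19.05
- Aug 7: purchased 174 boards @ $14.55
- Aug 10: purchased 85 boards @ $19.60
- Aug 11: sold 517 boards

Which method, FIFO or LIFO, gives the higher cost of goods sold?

FIFO COGS: 78 @ $19.20 + 315 @ $19.05 + 124 @ $14.55 = $9,302.55
LIFO COGS: 85 @ $19.60 + 174 @ $14.55 + 258 @ $19.05 = $9,112.60

FIFO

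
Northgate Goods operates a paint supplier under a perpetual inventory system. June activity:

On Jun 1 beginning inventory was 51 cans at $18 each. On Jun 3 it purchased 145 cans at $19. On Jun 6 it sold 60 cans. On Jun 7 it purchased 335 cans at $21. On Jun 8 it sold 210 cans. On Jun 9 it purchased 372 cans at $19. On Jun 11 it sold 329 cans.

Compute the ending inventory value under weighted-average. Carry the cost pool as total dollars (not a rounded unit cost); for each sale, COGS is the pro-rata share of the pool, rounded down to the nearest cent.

Ending inventory = $5,944.90

After Jun 1: 51 on hand, pool $918.00 (≈ $18.0000 each)
After Jun 3: 196 on hand, pool $3,673.00 (≈ $18.7398 each)
Jun 6, sell 60: 60/196 × $3,673.00 → $1,124.38
After Jun 7: 471 on hand, pool $9,583.62 (≈ $20.3474 each)
Jun 8, sell 210: 210/471 × $9,583.62 → $4,272.95
After Jun 9: 633 on hand, pool $12,378.67 (≈ $19.5556 each)
Jun 11, sell 329: 329/633 × $12,378.67 → $6,433.77
Total COGS = $1,124.38 + $4,272.95 + $6,433.77 = $11,831.10
Ending inventory (cost pool remaining) = $5,944.90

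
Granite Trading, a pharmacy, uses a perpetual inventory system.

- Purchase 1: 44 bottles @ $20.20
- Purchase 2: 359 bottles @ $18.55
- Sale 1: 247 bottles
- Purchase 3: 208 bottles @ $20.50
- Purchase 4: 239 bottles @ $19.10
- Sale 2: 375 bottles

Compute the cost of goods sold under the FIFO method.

COGS = $12,022.35

Sale 1 (247) [FIFO — oldest first]: 44 @ $20.20 + 203 @ $18.55 = $4,654.45
Sale 2 (375) [FIFO — oldest first]: 156 @ $18.55 + 208 @ $20.50 + 11 @ $19.10 = $7,367.90
Total COGS = $4,654.45 + $7,367.90 = $12,022.35
Ending inventory: 228 @ $19.10 = $4,354.80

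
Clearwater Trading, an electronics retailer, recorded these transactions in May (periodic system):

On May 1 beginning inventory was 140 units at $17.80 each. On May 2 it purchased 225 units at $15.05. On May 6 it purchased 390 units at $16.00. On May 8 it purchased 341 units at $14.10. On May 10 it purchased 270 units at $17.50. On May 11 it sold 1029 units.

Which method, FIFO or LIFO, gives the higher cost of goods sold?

LIFO

FIFO COGS: 140 @ $17.80 + 225 @ $15.05 + 390 @ $16.00 + 274 @ $14.10 = $15,981.65
LIFO COGS: 270 @ $17.50 + 341 @ $14.10 + 390 @ $16.00 + 28 @ $15.05 = $16,194.50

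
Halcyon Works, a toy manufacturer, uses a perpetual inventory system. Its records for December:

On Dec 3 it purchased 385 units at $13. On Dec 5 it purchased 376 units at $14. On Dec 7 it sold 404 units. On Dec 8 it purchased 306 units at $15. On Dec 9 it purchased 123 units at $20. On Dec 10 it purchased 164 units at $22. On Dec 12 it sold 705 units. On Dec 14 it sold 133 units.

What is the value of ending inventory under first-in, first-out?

Dec 7, 404 sold [FIFO — oldest first]: 385 @ $13 + 19 @ $14 = $5,271
Dec 12, 705 sold [FIFO — oldest first]: 357 @ $14 + 306 @ $15 + 42 @ $20 = $10,428
Dec 14, 133 sold [FIFO — oldest first]: 81 @ $20 + 52 @ $22 = $2,764
Total COGS = $5,271 + $10,428 + $2,764 = $18,463
Ending inventory: 112 @ $22 = $2,464

Ending inventory = $2,464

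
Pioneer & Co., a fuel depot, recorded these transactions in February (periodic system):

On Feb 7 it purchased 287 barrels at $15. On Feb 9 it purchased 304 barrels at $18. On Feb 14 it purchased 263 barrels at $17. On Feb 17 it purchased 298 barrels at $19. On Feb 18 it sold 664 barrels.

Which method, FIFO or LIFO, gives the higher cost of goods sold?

LIFO

FIFO COGS: 287 @ $15 + 304 @ $18 + 73 @ $17 = $11,018
LIFO COGS: 298 @ $19 + 263 @ $17 + 103 @ $18 = $11,987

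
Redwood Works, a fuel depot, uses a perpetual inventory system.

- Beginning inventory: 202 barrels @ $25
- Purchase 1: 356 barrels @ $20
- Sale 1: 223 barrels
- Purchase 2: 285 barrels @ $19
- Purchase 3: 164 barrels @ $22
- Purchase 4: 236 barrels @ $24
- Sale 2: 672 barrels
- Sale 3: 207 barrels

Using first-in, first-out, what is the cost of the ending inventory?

Ending inventory = $3,384

Sale 1 (223) [FIFO — oldest first]: 202 @ $25 + 21 @ $20 = $5,470
Sale 2 (672) [FIFO — oldest first]: 335 @ $20 + 285 @ $19 + 52 @ $22 = $13,259
Sale 3 (207) [FIFO — oldest first]: 112 @ $22 + 95 @ $24 = $4,744
Total COGS = $5,470 + $13,259 + $4,744 = $23,473
Ending inventory: 141 @ $24 = $3,384
Check: goods available $26,857 = COGS $23,473 + ending $3,384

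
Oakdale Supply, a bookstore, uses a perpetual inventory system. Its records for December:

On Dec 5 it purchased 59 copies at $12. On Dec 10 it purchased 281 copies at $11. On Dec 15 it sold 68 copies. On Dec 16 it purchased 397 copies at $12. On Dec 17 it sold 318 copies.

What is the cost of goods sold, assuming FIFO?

COGS = $4,351

Dec 15, 68 sold [FIFO — oldest first]: 59 @ $12 + 9 @ $11 = $807
Dec 17, 318 sold [FIFO — oldest first]: 272 @ $11 + 46 @ $12 = $3,544
Total COGS = $807 + $3,544 = $4,351
Ending inventory: 351 @ $12 = $4,212
Check: goods available $8,563 = COGS $4,351 + ending $4,212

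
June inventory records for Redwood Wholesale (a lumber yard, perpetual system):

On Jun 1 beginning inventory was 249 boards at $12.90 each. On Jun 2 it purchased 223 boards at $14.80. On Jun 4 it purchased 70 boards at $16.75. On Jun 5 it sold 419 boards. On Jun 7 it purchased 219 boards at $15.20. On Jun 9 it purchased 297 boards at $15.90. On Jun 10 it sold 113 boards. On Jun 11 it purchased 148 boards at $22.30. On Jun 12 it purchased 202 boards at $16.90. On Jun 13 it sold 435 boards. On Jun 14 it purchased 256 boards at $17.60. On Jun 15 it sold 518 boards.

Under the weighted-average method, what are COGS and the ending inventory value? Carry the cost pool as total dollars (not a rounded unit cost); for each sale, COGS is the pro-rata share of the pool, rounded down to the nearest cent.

COGS = $23,888.29; ending inventory = $3,067.61

After Jun 1: 249 on hand, pool $3,212.10 (≈ $12.9000 each)
After Jun 2: 472 on hand, pool $6,512.50 (≈ $13.7977 each)
After Jun 4: 542 on hand, pool $7,685.00 (≈ $14.1790 each)
Jun 5, sell 419: 419/542 × $7,685.00 → $5,940.98
After Jun 7: 342 on hand, pool $5,072.82 (≈ $14.8328 each)
After Jun 9: 639 on hand, pool $9,795.12 (≈ $15.3288 each)
Jun 10, sell 113: 113/639 × $9,795.12 → $1,732.15
After Jun 11: 674 on hand, pool $11,363.37 (≈ $16.8596 each)
After Jun 12: 876 on hand, pool $14,777.17 (≈ $16.8689 each)
Jun 13, sell 435: 435/876 × $14,777.17 → $7,337.97
After Jun 14: 697 on hand, pool $11,944.80 (≈ $17.1374 each)
Jun 15, sell 518: 518/697 × $11,944.80 → $8,877.19
Total COGS = $5,940.98 + $1,732.15 + $7,337.97 + $8,877.19 = $23,888.29
Ending inventory (cost pool remaining) = $3,067.61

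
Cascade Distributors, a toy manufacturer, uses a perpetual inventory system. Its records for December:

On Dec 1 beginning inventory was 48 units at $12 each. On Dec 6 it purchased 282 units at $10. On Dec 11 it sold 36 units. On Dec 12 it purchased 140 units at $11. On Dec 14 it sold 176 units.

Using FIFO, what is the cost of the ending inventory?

Ending inventory = $2,720

Dec 11, 36 sold [FIFO — oldest first]: 36 @ $12 = $432
Dec 14, 176 sold [FIFO — oldest first]: 12 @ $12 + 164 @ $10 = $1,784
Total COGS = $432 + $1,784 = $2,216
Ending inventory: 118 @ $10 + 140 @ $11 = $2,720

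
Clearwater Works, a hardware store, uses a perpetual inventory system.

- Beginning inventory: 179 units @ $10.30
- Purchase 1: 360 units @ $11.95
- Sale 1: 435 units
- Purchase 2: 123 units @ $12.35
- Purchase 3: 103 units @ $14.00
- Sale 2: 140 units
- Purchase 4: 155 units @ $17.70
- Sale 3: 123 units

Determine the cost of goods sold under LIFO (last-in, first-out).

Sale 1 (435) [LIFO — newest first]: 360 @ $11.95 + 75 @ $10.30 = $5,074.50
Sale 2 (140) [LIFO — newest first]: 103 @ $14.00 + 37 @ $12.35 = $1,898.95
Sale 3 (123) [LIFO — newest first]: 123 @ $17.70 = $2,177.10
Total COGS = $5,074.50 + $1,898.95 + $2,177.10 = $9,150.55
Ending inventory: 104 @ $10.30 + 86 @ $12.35 + 32 @ $17.70 = $2,699.70
Check: goods available $11,850.25 = COGS $9,150.55 + ending $2,699.70

COGS = $9,150.55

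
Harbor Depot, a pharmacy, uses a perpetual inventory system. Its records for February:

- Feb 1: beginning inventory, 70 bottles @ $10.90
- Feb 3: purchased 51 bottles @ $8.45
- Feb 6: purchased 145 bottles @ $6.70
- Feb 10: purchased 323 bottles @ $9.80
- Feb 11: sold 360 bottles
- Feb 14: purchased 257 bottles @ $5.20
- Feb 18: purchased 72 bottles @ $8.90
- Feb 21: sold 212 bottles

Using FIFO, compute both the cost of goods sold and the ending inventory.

COGS = $5,164.25; ending inventory = $2,143.80

Feb 11, 360 sold [FIFO — oldest first]: 70 @ $10.90 + 51 @ $8.45 + 145 @ $6.70 + 94 @ $9.80 = $3,086.65
Feb 21, 212 sold [FIFO — oldest first]: 212 @ $9.80 = $2,077.60
Total COGS = $3,086.65 + $2,077.60 = $5,164.25
Ending inventory: 17 @ $9.80 + 257 @ $5.20 + 72 @ $8.90 = $2,143.80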